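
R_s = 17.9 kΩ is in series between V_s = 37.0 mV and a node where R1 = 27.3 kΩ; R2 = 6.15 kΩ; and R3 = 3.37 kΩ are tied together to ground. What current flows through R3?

I ≈ 1.11 µA

Combine the parallel branches: R_p = (1/27.3 + 1/6.15 + 1/3.37)⁻¹ = 2.016 kΩ.
V_A by voltage divider: V_A = 37.0 × 2.016/(17.9 + 2.016) = 3.746 mV.
Branch current I = V_A/R3 = 3.746/3.37 = 1.112 µA.
(Check via current divider: I_total = 1.858 µA; share G_k/ΣG = 0.5983 → same result.)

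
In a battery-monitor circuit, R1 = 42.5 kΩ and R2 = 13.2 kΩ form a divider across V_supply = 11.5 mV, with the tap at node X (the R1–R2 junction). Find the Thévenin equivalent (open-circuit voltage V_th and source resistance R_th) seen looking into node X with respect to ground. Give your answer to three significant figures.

V_th ≈ 2.73 mV, R_th ≈ 10.1 kΩ

With X open, the divider is unloaded: V_th = 11.5 × 13.2/55.70 = 2.725 mV.
With V_supply suppressed (replaced by a short), R_th = R1 ‖ R2 = (42.50 × 13.2)/(42.50 + 13.2) = 10.07 kΩ.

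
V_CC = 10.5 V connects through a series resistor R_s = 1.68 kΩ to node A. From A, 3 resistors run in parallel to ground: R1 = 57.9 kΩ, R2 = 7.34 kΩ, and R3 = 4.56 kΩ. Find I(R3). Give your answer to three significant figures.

I ≈ 1.42 mA

Equivalent of the parallel group: R_p = 2.682 kΩ.
Node voltage V_A = V_CC · R_p/(R_s + R_p) = 10.5 × 0.6149 = 6.456 V.
I(R3) = V_A / R3 = 6.456/4.56 = 1.416 mA.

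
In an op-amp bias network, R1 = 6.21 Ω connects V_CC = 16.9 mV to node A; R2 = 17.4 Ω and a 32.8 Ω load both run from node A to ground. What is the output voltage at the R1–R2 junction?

V_out ≈ 10.9 mV

The load sits in parallel with R2, giving an effective lower resistance R2' = R2·R_L/(R2+R_L) = 11.37 Ω.
Now apply the divider: V_out = 16.9 × 0.6467 = 10.93 mV.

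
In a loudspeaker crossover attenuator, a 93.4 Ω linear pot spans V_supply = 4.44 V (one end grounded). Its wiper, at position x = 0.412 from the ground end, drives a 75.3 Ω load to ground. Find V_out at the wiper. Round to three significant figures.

Lower segment x·R_p = 38.48 Ω; upper segment (1−x)·R_p = 54.92 Ω.
R_L loads the lower segment: effective lower R = 25.47 Ω.
Loaded-divider output: V_out = 4.44 × 0.3168 = 1.407 V.

V_out ≈ 1.41 V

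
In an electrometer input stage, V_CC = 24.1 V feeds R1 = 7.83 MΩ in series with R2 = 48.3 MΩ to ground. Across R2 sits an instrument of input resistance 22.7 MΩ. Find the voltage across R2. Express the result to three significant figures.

The load sits in parallel with R2, giving an effective lower resistance R2' = R2·R_L/(R2+R_L) = 15.44 MΩ.
Then V_out = V_CC · R2'/(R1 + R2') = 24.1 × 15.44/23.27 = 15.99 V.

V_out ≈ 16.0 V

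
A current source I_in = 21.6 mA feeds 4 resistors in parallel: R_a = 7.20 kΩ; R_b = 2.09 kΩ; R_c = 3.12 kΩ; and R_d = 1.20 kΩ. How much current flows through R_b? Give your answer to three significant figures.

I ≈ 5.83 mA

Total conductance ΣG = 1/7.20 + 1/2.09 + 1/3.12 + 1/1.20 = 1.771 (units of 1/kΩ).
By the current-divider rule, I = I_in · G_k/ΣG = 21.6 × 0.2701 = 5.835 mA.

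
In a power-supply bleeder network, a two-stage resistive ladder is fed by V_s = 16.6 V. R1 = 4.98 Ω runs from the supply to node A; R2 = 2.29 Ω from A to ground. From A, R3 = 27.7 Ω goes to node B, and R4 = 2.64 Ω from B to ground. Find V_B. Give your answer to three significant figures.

V_B ≈ 0.433 V

Node A sees R2 in parallel with the series input of stage 2, R3 + R4 = 30.34 Ω.
R2 ‖ (R3+R4) = 2.129 Ω.
First divider: V_A = V_s · 2.129/(4.98 + 2.129) = 4.972 V.
Then the unloaded second divider: V_B = V_A × R4/(R3+R4) = 4.972 × 0.08701 = 0.4326 V.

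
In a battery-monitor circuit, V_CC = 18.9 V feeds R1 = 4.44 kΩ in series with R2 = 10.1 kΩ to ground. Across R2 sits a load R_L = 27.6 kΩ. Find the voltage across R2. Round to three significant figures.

V_out ≈ 11.8 V

The load sits in parallel with R2, giving an effective lower resistance R2' = R2·R_L/(R2+R_L) = 7.394 kΩ.
Voltage divider with the loaded lower leg: V_out = 18.9 × 7.394/(4.44 + 7.394) = 18.9 × 0.6248 = 11.81 V.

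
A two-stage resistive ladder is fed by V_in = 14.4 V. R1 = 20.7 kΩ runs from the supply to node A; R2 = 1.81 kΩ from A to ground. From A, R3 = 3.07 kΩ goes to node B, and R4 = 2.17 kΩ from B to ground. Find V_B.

V_B ≈ 0.364 V

Looking into the second stage from A: R3 + R4 = 5.240 kΩ appears in parallel with R2.
R2 ‖ (R3+R4) = 1.345 kΩ.
First divider: V_A = V_in · 1.345/(20.7 + 1.345) = 0.8788 V.
Then the unloaded second divider: V_B = V_A × R4/(R3+R4) = 0.8788 × 0.4141 = 0.3639 V.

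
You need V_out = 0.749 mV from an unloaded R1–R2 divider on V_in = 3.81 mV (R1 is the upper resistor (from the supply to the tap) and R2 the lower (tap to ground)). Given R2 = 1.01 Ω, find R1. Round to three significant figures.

R1 ≈ 4.13 Ω

Required fraction k = V_out/V_in = 0.1966.
So R1 = R2 · (V_in/V_out − 1) = 1.01 × (3.81/0.749 − 1) = 1.01 × 4.087 = 4.128 Ω.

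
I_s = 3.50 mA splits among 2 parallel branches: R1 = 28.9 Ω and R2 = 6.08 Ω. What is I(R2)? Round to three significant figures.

Two-branch current divider: I_k = I_s · R_other/(R_1 + R_2).
I(R2) = 3.50 × 28.9/(28.9 + 6.08) = 3.50 × 0.8262 = 2.892 mA.

I ≈ 2.89 mA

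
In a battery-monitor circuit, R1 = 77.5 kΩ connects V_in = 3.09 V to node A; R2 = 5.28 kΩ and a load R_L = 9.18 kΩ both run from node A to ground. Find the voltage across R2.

V_out ≈ 0.128 V

R2 ‖ R_L = (5.28 × 9.18)/(5.28 + 9.18) = 3.352 kΩ.
Then V_out = V_in · R2'/(R1 + R2') = 3.09 × 3.352/80.85 = 0.1281 V.
(Unloaded it would be 0.197 V; the load pulls it down.)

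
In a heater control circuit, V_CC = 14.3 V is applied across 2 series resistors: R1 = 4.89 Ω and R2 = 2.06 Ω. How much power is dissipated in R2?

P ≈ 8.72 W

The common current is I = 14.3/6.950 = 2.058 A.
P(R2) = I²·R2 = (2.058)² × 2.06 = 8.721 W.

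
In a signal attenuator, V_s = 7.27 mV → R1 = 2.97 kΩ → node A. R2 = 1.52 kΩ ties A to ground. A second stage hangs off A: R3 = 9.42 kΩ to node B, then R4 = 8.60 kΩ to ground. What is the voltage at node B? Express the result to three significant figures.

V_B ≈ 1.11 mV

The second stage (R3 + R4 = 18.02 kΩ) loads node A in parallel with R2.
R2 ‖ (R3+R4) = 1.402 kΩ.
First divider: V_A = V_s · 1.402/(2.97 + 1.402) = 2.331 mV.
Then the unloaded second divider: V_B = V_A × R4/(R3+R4) = 2.331 × 0.4772 = 1.112 mV.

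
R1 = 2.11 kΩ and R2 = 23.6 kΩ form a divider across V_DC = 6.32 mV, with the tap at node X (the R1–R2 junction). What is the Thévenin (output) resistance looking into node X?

Looking into X with the source shorted: R_th = R1·R2/(R1+R2) = 2.110 × 23.6/25.71 = 1.937 kΩ.

R_th ≈ 1.94 kΩ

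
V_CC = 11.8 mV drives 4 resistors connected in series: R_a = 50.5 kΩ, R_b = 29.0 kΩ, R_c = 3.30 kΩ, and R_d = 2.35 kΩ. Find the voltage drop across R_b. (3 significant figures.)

V ≈ 4.02 mV

Total series resistance ΣR = 50.5 + 29.0 + 3.30 + 2.35 = 85.15 kΩ.
Voltage divider: V = V_CC · (29.00 / 85.15) = 11.8 × 0.3406 = 4.019 mV.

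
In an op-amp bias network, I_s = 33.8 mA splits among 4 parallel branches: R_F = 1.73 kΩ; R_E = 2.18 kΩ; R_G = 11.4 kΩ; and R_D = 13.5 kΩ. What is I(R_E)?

Conductances: ΣG = 1/1.73 + 1/2.18 + 1/11.4 + 1/13.5 = 1.199 (1/kΩ).
By the current-divider rule, I = I_s · G_k/ΣG = 33.8 × 0.3827 = 12.94 mA.

I ≈ 12.9 mA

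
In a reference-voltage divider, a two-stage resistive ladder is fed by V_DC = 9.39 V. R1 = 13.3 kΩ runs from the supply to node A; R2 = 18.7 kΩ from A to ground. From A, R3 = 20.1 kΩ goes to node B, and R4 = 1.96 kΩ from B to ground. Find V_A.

The second stage (R3 + R4 = 22.06 kΩ) loads node A in parallel with R2.
Effective lower resistance at A: R2 ‖ 22.06 = 10.12 kΩ.
First divider: V_A = V_DC · 10.12/(13.3 + 10.12) = 4.058 V.

V_A ≈ 4.06 V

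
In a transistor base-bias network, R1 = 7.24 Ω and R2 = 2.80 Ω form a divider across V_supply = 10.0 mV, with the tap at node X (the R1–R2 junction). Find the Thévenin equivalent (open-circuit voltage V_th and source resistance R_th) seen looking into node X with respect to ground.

V_th ≈ 2.79 mV, R_th ≈ 2.02 Ω

Open-circuit (no load on X): V_th = V_supply · R2/(R1 + R2) = 10.0 × 2.80/(7.240 + 2.80) = 2.789 mV.
Looking into X with the source shorted: R_th = R1·R2/(R1+R2) = 7.240 × 2.80/10.04 = 2.019 Ω.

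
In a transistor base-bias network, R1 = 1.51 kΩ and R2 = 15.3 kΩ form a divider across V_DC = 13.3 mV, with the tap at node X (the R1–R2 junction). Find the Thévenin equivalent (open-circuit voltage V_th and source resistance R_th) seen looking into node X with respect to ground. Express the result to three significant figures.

V_th ≈ 12.1 mV, R_th ≈ 1.37 kΩ

With X open, the divider is unloaded: V_th = 13.3 × 15.3/16.81 = 12.11 mV.
Zeroing V_DC shorts the top of R1 to ground, so R_th = R1 ‖ R2 = 1.374 kΩ.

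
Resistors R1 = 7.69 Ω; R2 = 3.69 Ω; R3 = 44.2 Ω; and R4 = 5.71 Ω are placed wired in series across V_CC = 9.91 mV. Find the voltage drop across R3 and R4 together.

V ≈ 8.07 mV

Total series resistance ΣR = 7.69 + 3.69 + 44.2 + 5.71 = 61.29 Ω.
R_{R3..R4} = 44.2 + 5.71 = 49.91 Ω.
Voltage divider: V = V_CC · (49.91 / 61.29) = 9.91 × 0.8143 = 8.070 mV.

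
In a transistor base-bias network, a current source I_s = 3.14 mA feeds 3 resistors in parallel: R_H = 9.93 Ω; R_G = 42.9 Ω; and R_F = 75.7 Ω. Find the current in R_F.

I ≈ 0.302 mA

ΣG = 1/9.93 + 1/42.9 + 1/75.7 = 0.1372.
Current divider: I(R_F) = I_s · G_k/ΣG = 3.14 × (0.01321/0.1372) = 3.14 × 0.09627 = 0.3023 mA.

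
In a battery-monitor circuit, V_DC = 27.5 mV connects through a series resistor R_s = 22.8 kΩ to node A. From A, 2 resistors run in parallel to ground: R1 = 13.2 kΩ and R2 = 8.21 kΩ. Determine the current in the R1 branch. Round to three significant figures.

Equivalent of the parallel group: R_p = 5.062 kΩ.
V_A by voltage divider: V_A = 27.5 × 5.062/(22.8 + 5.062) = 4.996 mV.
Branch current I = V_A/R1 = 4.996/13.2 = 0.3785 µA.

I ≈ 0.378 µA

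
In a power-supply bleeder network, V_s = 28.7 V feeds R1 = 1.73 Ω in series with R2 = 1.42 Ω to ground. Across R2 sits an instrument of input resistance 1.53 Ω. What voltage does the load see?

V_out ≈ 8.57 V

The load sits in parallel with R2, giving an effective lower resistance R2' = R2·R_L/(R2+R_L) = 0.7365 Ω.
Then V_out = V_s · R2'/(R1 + R2') = 28.7 × 0.7365/2.466 = 8.570 V.
(Unloaded it would be 12.9 V; the load pulls it down.)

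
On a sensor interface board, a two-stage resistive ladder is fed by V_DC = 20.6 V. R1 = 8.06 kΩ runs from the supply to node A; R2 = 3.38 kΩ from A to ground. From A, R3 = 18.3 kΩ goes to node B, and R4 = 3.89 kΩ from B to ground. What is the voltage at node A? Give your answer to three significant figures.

Node A sees R2 in parallel with the series input of stage 2, R3 + R4 = 22.19 kΩ.
Effective lower resistance at A: R2 ‖ 22.19 = 2.933 kΩ.
So V_A = 20.6 × 0.2668 = 5.496 V.

V_A ≈ 5.50 V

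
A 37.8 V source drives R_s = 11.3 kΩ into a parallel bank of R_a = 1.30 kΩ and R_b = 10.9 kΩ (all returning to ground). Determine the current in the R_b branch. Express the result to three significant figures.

I ≈ 0.323 mA

Combine the parallel branches: R_p = (1/1.30 + 1/10.9)⁻¹ = 1.161 kΩ.
V_A by voltage divider: V_A = 37.8 × 1.161/(11.3 + 1.161) = 3.523 V.
I(R_b) = V_A / R_b = 3.523/10.9 = 0.3232 mA.
(Check via current divider: I_total = 3.033 mA; share G_k/ΣG = 0.1066 → same result.)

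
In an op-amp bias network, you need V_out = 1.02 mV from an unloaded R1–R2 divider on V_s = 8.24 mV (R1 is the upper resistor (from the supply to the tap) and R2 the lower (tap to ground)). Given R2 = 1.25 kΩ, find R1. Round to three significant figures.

The divider ratio is R2/(R1+R2) = 1.02/8.24 = 0.1238.
So R1 = R2 · (V_s/V_out − 1) = 1.25 × (8.24/1.02 − 1) = 1.25 × 7.078 = 8.848 kΩ.

R1 ≈ 8.85 kΩ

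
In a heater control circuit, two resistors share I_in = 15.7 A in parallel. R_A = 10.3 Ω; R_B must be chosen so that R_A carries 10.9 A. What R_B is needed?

R_B ≈ 23.4 Ω

Two-branch current divider: I_A = I_in · R_B/(R_A + R_B).
With f = 0.6943, R_B = R_A · f/(1−f) = 10.3 × 2.271 = 23.39 Ω.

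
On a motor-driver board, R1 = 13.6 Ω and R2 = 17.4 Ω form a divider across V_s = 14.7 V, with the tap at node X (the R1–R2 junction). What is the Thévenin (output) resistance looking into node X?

Zeroing V_s shorts the top of R1 to ground, so R_th = R1 ‖ R2 = 7.634 Ω.

R_th ≈ 7.63 Ω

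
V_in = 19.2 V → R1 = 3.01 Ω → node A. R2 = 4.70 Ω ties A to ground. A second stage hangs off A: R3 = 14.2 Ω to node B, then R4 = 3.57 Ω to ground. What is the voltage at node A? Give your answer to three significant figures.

The second stage (R3 + R4 = 17.77 Ω) loads node A in parallel with R2.
Effective lower resistance at A: R2 ‖ 17.77 = 3.717 Ω.
V_A = 19.2 × 3.717/(3.01 + 3.717) = 10.61 V.

V_A ≈ 10.6 V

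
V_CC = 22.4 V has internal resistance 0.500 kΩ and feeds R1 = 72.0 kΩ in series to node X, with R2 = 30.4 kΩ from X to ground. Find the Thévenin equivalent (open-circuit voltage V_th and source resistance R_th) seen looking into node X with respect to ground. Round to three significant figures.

R1' = 0.500 + 72.0 = 72.50 kΩ (source resistance + R1).
Open-circuit (no load on X): V_th = V_CC · R2/(R1' + R2) = 22.4 × 30.4/(72.50 + 30.4) = 6.618 V.
With V_CC suppressed (replaced by a short), R_th = R1' ‖ R2 = (72.50 × 30.4)/(72.50 + 30.4) = 21.42 kΩ.

V_th ≈ 6.62 V, R_th ≈ 21.4 kΩ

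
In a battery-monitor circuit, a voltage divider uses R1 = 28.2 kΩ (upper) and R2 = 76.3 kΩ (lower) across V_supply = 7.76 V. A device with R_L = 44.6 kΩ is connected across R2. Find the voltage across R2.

V_out ≈ 3.88 V

R2 ‖ R_L = (76.3 × 44.6)/(76.3 + 44.6) = 28.15 kΩ.
Voltage divider with the loaded lower leg: V_out = 7.76 × 28.15/(28.2 + 28.15) = 7.76 × 0.4995 = 3.876 V.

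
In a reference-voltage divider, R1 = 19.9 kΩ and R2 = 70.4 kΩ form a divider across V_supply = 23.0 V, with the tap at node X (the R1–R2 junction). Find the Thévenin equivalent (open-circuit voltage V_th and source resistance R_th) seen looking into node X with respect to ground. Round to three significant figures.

V_th ≈ 17.9 V, R_th ≈ 15.5 kΩ

Open-circuit (no load on X): V_th = V_supply · R2/(R1 + R2) = 23.0 × 70.4/(19.90 + 70.4) = 17.93 V.
With V_supply suppressed (replaced by a short), R_th = R1 ‖ R2 = (19.90 × 70.4)/(19.90 + 70.4) = 15.51 kΩ.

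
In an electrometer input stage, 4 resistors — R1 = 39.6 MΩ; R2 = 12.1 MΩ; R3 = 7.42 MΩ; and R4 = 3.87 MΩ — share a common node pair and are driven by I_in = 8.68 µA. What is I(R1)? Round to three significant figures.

Conductances: ΣG = 1/39.6 + 1/12.1 + 1/7.42 + 1/3.87 = 0.5011 (1/MΩ).
Current divider: I(R1) = I_in · G_k/ΣG = 8.68 × (0.02525/0.5011) = 8.68 × 0.05040 = 0.4375 µA.

I ≈ 0.437 µA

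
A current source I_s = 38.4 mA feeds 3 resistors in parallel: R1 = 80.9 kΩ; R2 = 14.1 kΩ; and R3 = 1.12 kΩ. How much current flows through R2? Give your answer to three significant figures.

I ≈ 2.79 mA

ΣG = 1/80.9 + 1/14.1 + 1/1.12 = 0.9761.
R2 takes the fraction G_k/ΣG = 0.07092/0.9761 = 0.07266, so I = 38.4 × 0.07266 = 2.790 mA.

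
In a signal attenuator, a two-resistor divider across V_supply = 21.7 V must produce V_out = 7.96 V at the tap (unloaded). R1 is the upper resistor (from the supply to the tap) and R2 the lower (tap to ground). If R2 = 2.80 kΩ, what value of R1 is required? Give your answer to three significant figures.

R1 ≈ 4.83 kΩ

Required fraction k = V_out/V_supply = 0.3668.
Rearranging, R1 = R2·(1−k)/k = 2.80 × 1.726 = 4.833 kΩ.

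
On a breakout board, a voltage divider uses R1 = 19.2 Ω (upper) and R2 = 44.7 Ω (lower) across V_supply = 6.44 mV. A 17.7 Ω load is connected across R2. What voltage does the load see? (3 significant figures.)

V_out ≈ 2.56 mV

First combine the lower leg with the load: R2 ‖ R_L = 12.68 Ω.
Then V_out = V_supply · R2'/(R1 + R2') = 6.44 × 12.68/31.88 = 2.561 mV.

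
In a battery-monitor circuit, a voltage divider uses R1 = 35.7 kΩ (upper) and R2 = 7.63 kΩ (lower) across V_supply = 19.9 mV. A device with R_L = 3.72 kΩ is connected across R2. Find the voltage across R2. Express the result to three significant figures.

V_out ≈ 1.30 mV

First combine the lower leg with the load: R2 ‖ R_L = 2.501 kΩ.
Now apply the divider: V_out = 19.9 × 0.06546 = 1.303 mV.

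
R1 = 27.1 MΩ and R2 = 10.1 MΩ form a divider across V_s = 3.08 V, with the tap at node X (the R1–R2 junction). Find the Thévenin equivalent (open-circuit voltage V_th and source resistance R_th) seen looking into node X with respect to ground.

V_th ≈ 0.836 V, R_th ≈ 7.36 MΩ

With X open, the divider is unloaded: V_th = 3.08 × 10.1/37.20 = 0.8362 V.
Zeroing V_s shorts the top of R1 to ground, so R_th = R1 ‖ R2 = 7.358 MΩ.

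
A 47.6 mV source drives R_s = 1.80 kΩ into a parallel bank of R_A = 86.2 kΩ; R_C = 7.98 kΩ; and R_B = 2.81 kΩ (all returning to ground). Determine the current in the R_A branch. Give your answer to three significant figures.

I ≈ 0.293 µA

Combine the parallel branches: R_p = (1/86.2 + 1/7.98 + 1/2.81)⁻¹ = 2.029 kΩ.
V_A by voltage divider: V_A = 47.6 × 2.029/(1.80 + 2.029) = 25.23 mV.
I(R_A) = V_A / R_A = 25.23/86.2 = 0.2926 µA.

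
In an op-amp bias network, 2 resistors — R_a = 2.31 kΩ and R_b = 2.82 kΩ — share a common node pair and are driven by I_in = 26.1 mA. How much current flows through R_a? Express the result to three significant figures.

I ≈ 14.3 mA

For two parallel branches, I_k = I_in · (other R)/(sum of R).
I(R_a) = 26.1 × 2.82/(2.31 + 2.82) = 26.1 × 0.5497 = 14.35 mA.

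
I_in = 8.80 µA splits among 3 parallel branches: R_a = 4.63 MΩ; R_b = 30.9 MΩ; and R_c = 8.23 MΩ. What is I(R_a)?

I ≈ 5.14 µA

Conductances: ΣG = 1/4.63 + 1/30.9 + 1/8.23 = 0.3699 (1/MΩ).
Current divider: I(R_a) = I_in · G_k/ΣG = 8.80 × (0.2160/0.3699) = 8.80 × 0.5840 = 5.139 µA.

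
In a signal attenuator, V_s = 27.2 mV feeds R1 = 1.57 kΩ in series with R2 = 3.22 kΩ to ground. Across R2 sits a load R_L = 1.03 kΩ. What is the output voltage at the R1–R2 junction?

The load sits in parallel with R2, giving an effective lower resistance R2' = R2·R_L/(R2+R_L) = 0.7804 kΩ.
Now apply the divider: V_out = 27.2 × 0.3320 = 9.031 mV.

V_out ≈ 9.03 mV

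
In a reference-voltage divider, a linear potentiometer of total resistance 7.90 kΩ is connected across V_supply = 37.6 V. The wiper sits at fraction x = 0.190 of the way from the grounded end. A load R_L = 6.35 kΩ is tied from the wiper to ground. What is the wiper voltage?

Split the track: R_lower = x·R_p = 1.501 kΩ, R_upper = (1−x)·R_p = 6.399 kΩ.
R_L loads the lower segment: effective lower R = 1.214 kΩ.
V_out = 37.6 × 1.214/(6.399 + 1.214) = 5.996 V.

V_out ≈ 6.00 V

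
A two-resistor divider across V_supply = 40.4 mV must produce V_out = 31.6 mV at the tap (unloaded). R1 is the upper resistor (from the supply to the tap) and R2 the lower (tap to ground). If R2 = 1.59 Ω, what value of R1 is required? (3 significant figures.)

R1 ≈ 0.443 Ω

The divider ratio is R2/(R1+R2) = 31.6/40.4 = 0.7822.
R1 = R2·(1/k − 1) = 1.59 × 0.2785 = 0.4428 Ω.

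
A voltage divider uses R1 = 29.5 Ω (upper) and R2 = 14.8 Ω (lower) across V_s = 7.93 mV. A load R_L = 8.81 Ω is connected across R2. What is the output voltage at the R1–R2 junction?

The load sits in parallel with R2, giving an effective lower resistance R2' = R2·R_L/(R2+R_L) = 5.523 Ω.
Then V_out = V_s · R2'/(R1 + R2') = 7.93 × 5.523/35.02 = 1.250 mV.

V_out ≈ 1.25 mV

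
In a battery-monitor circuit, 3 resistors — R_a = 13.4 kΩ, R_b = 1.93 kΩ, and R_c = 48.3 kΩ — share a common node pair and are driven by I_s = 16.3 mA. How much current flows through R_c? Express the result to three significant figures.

ΣG = 1/13.4 + 1/1.93 + 1/48.3 = 0.6135.
Current divider: I(R_c) = I_s · G_k/ΣG = 16.3 × (0.02070/0.6135) = 16.3 × 0.03375 = 0.5501 mA.

I ≈ 0.550 mA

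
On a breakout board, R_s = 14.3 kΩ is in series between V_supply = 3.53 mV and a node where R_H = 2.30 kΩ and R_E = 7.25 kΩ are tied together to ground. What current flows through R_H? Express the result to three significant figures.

I ≈ 0.167 µA

Combine the parallel branches: R_p = (1/2.30 + 1/7.25)⁻¹ = 1.746 kΩ.
Node voltage V_A = V_supply · R_p/(R_s + R_p) = 3.53 × 0.1088 = 0.3841 mV.
Branch current I = V_A/R_H = 0.3841/2.30 = 0.1670 µA.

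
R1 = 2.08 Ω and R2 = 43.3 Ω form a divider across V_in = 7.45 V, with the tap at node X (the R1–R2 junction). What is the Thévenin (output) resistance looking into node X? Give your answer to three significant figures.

R_th ≈ 1.98 Ω

With V_in suppressed (replaced by a short), R_th = R1 ‖ R2 = (2.080 × 43.3)/(2.080 + 43.3) = 1.985 Ω.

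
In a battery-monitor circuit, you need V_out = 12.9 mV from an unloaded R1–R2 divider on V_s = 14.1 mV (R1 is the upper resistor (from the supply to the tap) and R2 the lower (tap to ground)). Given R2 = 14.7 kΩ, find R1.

The divider ratio is R2/(R1+R2) = 12.9/14.1 = 0.9149.
Rearranging, R1 = R2·(1−k)/k = 14.7 × 0.09302 = 1.367 kΩ.

R1 ≈ 1.37 kΩ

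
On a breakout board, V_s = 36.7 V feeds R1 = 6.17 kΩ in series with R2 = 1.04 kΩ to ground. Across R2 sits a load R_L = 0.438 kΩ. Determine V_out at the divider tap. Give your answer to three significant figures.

First combine the lower leg with the load: R2 ‖ R_L = 0.3082 kΩ.
Voltage divider with the loaded lower leg: V_out = 36.7 × 0.3082/(6.17 + 0.3082) = 36.7 × 0.04757 = 1.746 V.

V_out ≈ 1.75 V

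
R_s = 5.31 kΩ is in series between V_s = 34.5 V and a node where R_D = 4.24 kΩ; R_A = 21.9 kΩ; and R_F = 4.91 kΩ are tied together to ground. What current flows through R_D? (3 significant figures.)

I ≈ 2.28 mA

Parallel bank: R_p = 1/(1/4.24 + 1/21.9 + 1/4.91) = 2.061 kΩ.
V_A by voltage divider: V_A = 34.5 × 2.061/(5.31 + 2.061) = 9.647 V.
Branch current I = V_A/R_D = 9.647/4.24 = 2.275 mA.
(Equivalently: I_total = 4.680 mA, then current-divider fraction G_k/ΣG = 0.4861.)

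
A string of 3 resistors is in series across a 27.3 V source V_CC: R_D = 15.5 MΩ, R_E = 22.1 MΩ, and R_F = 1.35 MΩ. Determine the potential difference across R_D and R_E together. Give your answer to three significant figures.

Total series resistance ΣR = 15.5 + 22.1 + 1.35 = 38.95 MΩ.
R_{R_D..R_E} = 15.5 + 22.1 = 37.60 MΩ.
By the voltage-divider rule, V = 27.3 × 37.60/38.95 = 26.35 V.

V ≈ 26.4 V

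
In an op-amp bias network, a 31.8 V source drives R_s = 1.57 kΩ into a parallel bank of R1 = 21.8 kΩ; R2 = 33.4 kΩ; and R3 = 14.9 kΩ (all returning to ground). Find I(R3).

Parallel bank: R_p = 1/(1/21.8 + 1/33.4 + 1/14.9) = 6.997 kΩ.
V_A by voltage divider: V_A = 31.8 × 6.997/(1.57 + 6.997) = 25.97 V.
Branch current I = V_A/R3 = 25.97/14.9 = 1.743 mA.

I ≈ 1.74 mA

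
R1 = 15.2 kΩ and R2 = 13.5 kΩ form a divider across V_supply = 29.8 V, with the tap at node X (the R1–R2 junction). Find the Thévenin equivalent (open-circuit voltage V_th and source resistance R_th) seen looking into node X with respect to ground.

Open-circuit (no load on X): V_th = V_supply · R2/(R1 + R2) = 29.8 × 13.5/(15.20 + 13.5) = 14.02 V.
With V_supply suppressed (replaced by a short), R_th = R1 ‖ R2 = (15.20 × 13.5)/(15.20 + 13.5) = 7.150 kΩ.

V_th ≈ 14.0 V, R_th ≈ 7.15 kΩ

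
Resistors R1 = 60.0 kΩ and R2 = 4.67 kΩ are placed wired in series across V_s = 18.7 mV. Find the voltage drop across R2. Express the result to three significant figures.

ΣR = 60.0 + 4.67 = 64.67 kΩ.
Voltage divider: V = V_s · (4.670 / 64.67) = 18.7 × 0.07221 = 1.350 mV.

V ≈ 1.35 mV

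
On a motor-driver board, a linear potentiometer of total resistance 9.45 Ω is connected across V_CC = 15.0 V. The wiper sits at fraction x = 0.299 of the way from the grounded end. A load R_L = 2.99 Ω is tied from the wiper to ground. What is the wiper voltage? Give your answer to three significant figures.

V_out ≈ 2.70 V

Split the track: R_lower = x·R_p = 2.826 Ω, R_upper = (1−x)·R_p = 6.624 Ω.
R_L loads the lower segment: effective lower R = 1.453 Ω.
V_out = 15.0 × 1.453/(6.624 + 1.453) = 2.698 V.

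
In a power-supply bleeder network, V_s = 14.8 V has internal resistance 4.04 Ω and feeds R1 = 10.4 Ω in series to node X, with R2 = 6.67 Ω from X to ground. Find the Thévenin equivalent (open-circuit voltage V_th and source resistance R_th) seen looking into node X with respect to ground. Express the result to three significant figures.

R1' = 4.04 + 10.4 = 14.44 Ω (source resistance + R1).
Open-circuit (no load on X): V_th = V_s · R2/(R1' + R2) = 14.8 × 6.67/(14.44 + 6.67) = 4.676 V.
Looking into X with the source shorted: R_th = R1'·R2/(R1'+R2) = 14.44 × 6.67/21.11 = 4.563 Ω.

V_th ≈ 4.68 V, R_th ≈ 4.56 Ω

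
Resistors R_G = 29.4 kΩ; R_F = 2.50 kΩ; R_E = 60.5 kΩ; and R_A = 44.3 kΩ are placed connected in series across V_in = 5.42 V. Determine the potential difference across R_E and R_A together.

V ≈ 4.16 V

Total series resistance ΣR = 29.4 + 2.50 + 60.5 + 44.3 = 136.7 kΩ.
R_{R_E..R_A} = 60.5 + 44.3 = 104.8 kΩ.
By the voltage-divider rule, V = 5.42 × 104.8/136.7 = 4.155 V.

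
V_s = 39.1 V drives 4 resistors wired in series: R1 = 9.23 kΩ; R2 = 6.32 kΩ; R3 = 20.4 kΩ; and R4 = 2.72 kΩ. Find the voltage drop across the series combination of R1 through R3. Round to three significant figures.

Series total: ΣR = 9.23 + 6.32 + 20.4 + 2.72 = 38.67 kΩ.
R_{R1..R3} = 9.23 + 6.32 + 20.4 = 35.95 kΩ.
Voltage divider: V = V_s · (35.95 / 38.67) = 39.1 × 0.9297 = 36.35 V.

V ≈ 36.3 V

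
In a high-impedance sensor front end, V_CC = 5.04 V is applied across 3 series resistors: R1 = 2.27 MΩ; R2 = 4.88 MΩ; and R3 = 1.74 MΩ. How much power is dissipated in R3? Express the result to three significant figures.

P ≈ 0.559 µW

ΣR = 8.890 MΩ → I = 5.04/8.890 = 0.5669 µA.
P(R3) = I²·R3 = (0.5669)² × 1.74 = 0.5593 µW.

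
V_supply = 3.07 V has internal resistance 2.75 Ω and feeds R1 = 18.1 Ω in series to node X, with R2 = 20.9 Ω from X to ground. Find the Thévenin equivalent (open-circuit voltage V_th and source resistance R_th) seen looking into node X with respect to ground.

R1' = 2.75 + 18.1 = 20.85 Ω (source resistance + R1).
Open-circuit (no load on X): V_th = V_supply · R2/(R1' + R2) = 3.07 × 20.9/(20.85 + 20.9) = 1.537 V.
Zeroing V_supply shorts the top of R1' to ground, so R_th = R1' ‖ R2 = 10.44 Ω.

V_th ≈ 1.54 V, R_th ≈ 10.4 Ω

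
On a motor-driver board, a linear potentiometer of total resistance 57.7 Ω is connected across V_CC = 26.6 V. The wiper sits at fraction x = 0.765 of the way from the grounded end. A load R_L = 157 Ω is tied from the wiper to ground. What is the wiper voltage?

Lower segment x·R_p = 44.14 Ω; upper segment (1−x)·R_p = 13.56 Ω.
R_L loads the lower segment: effective lower R = 34.45 Ω.
Then V_out = V_CC · 34.45/(13.56 + 34.45) = 19.09 V.
(Unloaded: V_out = x·V_CC = 20.3 V.)

V_out ≈ 19.1 V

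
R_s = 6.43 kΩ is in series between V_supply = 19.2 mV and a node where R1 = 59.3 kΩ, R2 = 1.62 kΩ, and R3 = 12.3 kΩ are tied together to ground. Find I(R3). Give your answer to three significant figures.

I ≈ 0.279 µA

Equivalent of the parallel group: R_p = 1.398 kΩ.
V_A by voltage divider: V_A = 19.2 × 1.398/(6.43 + 1.398) = 3.428 mV.
Branch current I = V_A/R3 = 3.428/12.3 = 0.2787 µA.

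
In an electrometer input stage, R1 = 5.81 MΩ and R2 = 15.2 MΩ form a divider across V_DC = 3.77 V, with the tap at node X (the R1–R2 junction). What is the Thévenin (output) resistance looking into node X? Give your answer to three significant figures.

R_th ≈ 4.20 MΩ

Looking into X with the source shorted: R_th = R1·R2/(R1+R2) = 5.810 × 15.2/21.01 = 4.203 MΩ.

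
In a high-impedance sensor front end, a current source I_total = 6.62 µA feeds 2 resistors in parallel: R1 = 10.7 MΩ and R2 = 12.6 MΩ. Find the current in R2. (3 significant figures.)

Two-branch current divider: I_k = I_total · R_other/(R_1 + R_2).
So I = 6.62 × 10.7/23.30 = 3.040 µA.

I ≈ 3.04 µA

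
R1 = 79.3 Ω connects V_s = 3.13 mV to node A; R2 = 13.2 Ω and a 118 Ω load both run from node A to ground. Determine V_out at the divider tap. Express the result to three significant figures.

V_out ≈ 0.408 mV

R2 ‖ R_L = (13.2 × 118)/(13.2 + 118) = 11.87 Ω.
Then V_out = V_s · R2'/(R1 + R2') = 3.13 × 11.87/91.17 = 0.4076 mV.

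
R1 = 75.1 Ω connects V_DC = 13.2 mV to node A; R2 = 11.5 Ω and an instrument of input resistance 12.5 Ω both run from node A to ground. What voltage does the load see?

V_out ≈ 0.975 mV

The load sits in parallel with R2, giving an effective lower resistance R2' = R2·R_L/(R2+R_L) = 5.990 Ω.
Now apply the divider: V_out = 13.2 × 0.07386 = 0.9750 mV.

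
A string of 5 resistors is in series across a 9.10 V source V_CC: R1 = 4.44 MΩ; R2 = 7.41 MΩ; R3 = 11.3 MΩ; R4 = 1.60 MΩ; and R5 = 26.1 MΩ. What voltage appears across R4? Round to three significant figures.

V ≈ 0.286 V

Series total: ΣR = 4.44 + 7.41 + 11.3 + 1.60 + 26.1 = 50.85 MΩ.
By the voltage-divider rule, V = 9.10 × 1.600/50.85 = 0.2863 V.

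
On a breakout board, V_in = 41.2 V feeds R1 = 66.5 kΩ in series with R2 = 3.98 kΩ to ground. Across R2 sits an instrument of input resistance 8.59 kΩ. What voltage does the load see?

The load sits in parallel with R2, giving an effective lower resistance R2' = R2·R_L/(R2+R_L) = 2.720 kΩ.
Now apply the divider: V_out = 41.2 × 0.03929 = 1.619 V.
(Unloaded it would be 2.33 V; the load pulls it down.)

V_out ≈ 1.62 V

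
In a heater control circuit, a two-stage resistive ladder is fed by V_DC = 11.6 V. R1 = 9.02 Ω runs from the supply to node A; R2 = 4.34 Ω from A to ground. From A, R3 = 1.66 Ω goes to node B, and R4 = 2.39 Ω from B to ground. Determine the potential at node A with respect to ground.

V_A ≈ 2.19 V

Looking into the second stage from A: R3 + R4 = 4.050 Ω appears in parallel with R2.
R2 ‖ (R3+R4) = 2.095 Ω.
First divider: V_A = V_DC · 2.095/(9.02 + 2.095) = 2.186 V.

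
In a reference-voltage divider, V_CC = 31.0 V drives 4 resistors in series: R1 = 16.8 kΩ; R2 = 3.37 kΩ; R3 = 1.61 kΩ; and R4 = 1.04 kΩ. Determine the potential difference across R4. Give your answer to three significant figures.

ΣR = 16.8 + 3.37 + 1.61 + 1.04 = 22.82 kΩ.
Voltage divider: V = V_CC · (1.040 / 22.82) = 31.0 × 0.04557 = 1.413 V.

V ≈ 1.41 V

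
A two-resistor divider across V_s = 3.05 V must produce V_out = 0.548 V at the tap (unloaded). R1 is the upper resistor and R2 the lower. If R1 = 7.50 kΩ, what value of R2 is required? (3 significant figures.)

The divider ratio is R2/(R1+R2) = 0.548/3.05 = 0.1797.
So R2 = R1 · V_out/(V_s − V_out) = 7.50 × 0.548/(3.05 − 0.548) = 7.50 × 0.2190 = 1.643 kΩ.

R2 ≈ 1.64 kΩ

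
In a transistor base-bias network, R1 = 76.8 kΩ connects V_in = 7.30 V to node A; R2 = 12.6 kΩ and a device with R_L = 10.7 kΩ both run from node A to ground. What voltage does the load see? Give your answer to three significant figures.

V_out ≈ 0.511 V

The load sits in parallel with R2, giving an effective lower resistance R2' = R2·R_L/(R2+R_L) = 5.786 kΩ.
Now apply the divider: V_out = 7.30 × 0.07006 = 0.5115 V.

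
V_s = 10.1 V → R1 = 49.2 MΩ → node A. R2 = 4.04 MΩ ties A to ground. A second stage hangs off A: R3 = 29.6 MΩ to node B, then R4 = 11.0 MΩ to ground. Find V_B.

V_B ≈ 0.190 V

The second stage (R3 + R4 = 40.60 MΩ) loads node A in parallel with R2.
R2 ‖ (R3+R4) = 3.674 MΩ.
So V_A = 10.1 × 0.06949 = 0.7019 V.
V_B = V_A × 0.2709 = 0.1902 V.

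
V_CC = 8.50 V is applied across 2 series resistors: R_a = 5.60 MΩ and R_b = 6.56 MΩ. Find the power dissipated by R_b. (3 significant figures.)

P ≈ 3.21 µW

Series current I = V_CC/ΣR = 8.50/12.16 = 0.6990 µA.
P(R_b) = I²·R_b = (0.6990)² × 6.56 = 3.205 µW.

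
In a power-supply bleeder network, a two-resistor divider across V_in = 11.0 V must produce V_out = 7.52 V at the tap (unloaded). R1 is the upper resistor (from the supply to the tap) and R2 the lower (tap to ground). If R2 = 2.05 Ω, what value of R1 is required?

Required fraction k = V_out/V_in = 0.6836.
So R1 = R2 · (V_in/V_out − 1) = 2.05 × (11.0/7.52 − 1) = 2.05 × 0.4628 = 0.9487 Ω.

R1 ≈ 0.949 Ω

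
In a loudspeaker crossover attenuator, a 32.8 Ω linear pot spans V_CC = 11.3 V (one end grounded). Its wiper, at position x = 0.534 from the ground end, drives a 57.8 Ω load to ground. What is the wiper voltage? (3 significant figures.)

Split the track: R_lower = x·R_p = 17.52 Ω, R_upper = (1−x)·R_p = 15.28 Ω.
R_L loads the lower segment: effective lower R = 13.44 Ω.
Then V_out = V_CC · 13.44/(15.28 + 13.44) = 5.288 V.
(Unloaded: V_out = x·V_CC = 6.03 V.)

V_out ≈ 5.29 V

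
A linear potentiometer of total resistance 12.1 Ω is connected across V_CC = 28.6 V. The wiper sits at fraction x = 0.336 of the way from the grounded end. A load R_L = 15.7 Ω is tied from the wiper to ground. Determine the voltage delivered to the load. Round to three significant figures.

V_out ≈ 8.20 V

The pot divides into 8.034 Ω above the wiper and 4.066 Ω below.
Lower segment in parallel with the load: 4.066 ‖ 15.7 = 3.229 Ω.
V_out = 28.6 × 3.229/(8.034 + 3.229) = 8.200 V.
(Unloaded: V_out = x·V_CC = 9.61 V.)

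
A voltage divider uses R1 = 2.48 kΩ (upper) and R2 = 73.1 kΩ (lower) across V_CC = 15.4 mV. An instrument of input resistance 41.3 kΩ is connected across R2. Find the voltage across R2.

R2 ‖ R_L = (73.1 × 41.3)/(73.1 + 41.3) = 26.39 kΩ.
Then V_out = V_CC · R2'/(R1 + R2') = 15.4 × 26.39/28.87 = 14.08 mV.

V_out ≈ 14.1 mV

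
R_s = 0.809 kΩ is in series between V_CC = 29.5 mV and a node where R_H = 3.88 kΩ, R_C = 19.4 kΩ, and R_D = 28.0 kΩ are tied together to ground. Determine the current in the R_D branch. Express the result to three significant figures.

Equivalent of the parallel group: R_p = 2.899 kΩ.
V_A = 29.5 × 2.899/3.708 = 23.06 mV.
I(R_D) = V_A / R_D = 23.06/28.0 = 0.8237 µA.
(Equivalently: I_total = 7.957 µA, then current-divider fraction G_k/ΣG = 0.1035.)

I ≈ 0.824 µA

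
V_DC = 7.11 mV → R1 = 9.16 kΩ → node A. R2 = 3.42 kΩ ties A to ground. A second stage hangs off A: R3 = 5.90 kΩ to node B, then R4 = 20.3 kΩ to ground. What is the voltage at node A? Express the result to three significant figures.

V_A ≈ 1.77 mV

Looking into the second stage from A: R3 + R4 = 26.20 kΩ appears in parallel with R2.
R2 ‖ (R3+R4) = 3.025 kΩ.
So V_A = 7.11 × 0.2483 = 1.765 mV.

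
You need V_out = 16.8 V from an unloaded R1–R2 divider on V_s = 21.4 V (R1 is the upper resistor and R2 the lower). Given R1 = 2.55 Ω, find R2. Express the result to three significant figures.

R2 ≈ 9.31 Ω

The divider ratio is R2/(R1+R2) = 16.8/21.4 = 0.7850.
R2 = R1 · 0.7850/(1 − 0.7850) = 9.313 Ω.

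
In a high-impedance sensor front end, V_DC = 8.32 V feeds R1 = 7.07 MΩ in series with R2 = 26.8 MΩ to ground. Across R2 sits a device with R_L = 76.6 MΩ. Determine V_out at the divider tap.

The load sits in parallel with R2, giving an effective lower resistance R2' = R2·R_L/(R2+R_L) = 19.85 MΩ.
Now apply the divider: V_out = 8.32 × 0.7374 = 6.135 V.
(Unloaded it would be 6.58 V; the load pulls it down.)

V_out ≈ 6.14 V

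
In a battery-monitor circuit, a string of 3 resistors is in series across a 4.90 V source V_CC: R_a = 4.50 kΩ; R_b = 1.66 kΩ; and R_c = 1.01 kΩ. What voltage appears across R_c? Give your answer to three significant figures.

ΣR = 4.50 + 1.66 + 1.01 = 7.170 kΩ.
V = V_CC · R/ΣR = 4.90 × 0.1409 = 0.6902 V.

V ≈ 0.690 V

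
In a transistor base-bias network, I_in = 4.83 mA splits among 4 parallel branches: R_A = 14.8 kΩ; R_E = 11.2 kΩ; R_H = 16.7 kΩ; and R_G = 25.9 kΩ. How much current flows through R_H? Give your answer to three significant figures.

I ≈ 1.13 mA

Conductances: ΣG = 1/14.8 + 1/11.2 + 1/16.7 + 1/25.9 = 0.2553 (1/kΩ).
By the current-divider rule, I = I_in · G_k/ΣG = 4.83 × 0.2345 = 1.133 mA.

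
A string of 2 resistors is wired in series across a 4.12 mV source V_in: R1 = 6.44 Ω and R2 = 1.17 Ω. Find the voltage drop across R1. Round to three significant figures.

V ≈ 3.49 mV

Series total: ΣR = 6.44 + 1.17 = 7.610 Ω.
By the voltage-divider rule, V = 4.12 × 6.440/7.610 = 3.487 mV.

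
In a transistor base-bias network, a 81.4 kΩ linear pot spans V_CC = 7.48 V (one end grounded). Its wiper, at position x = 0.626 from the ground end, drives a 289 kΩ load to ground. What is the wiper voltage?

Lower segment x·R_p = 50.96 kΩ; upper segment (1−x)·R_p = 30.44 kΩ.
(x·R_p) ‖ R_L = 43.32 kΩ.
Loaded-divider output: V_out = 7.48 × 0.5873 = 4.393 V.

V_out ≈ 4.39 V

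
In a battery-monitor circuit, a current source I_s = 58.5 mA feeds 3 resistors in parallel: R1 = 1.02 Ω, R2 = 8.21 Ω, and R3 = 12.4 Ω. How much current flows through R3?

Conductances: ΣG = 1/1.02 + 1/8.21 + 1/12.4 = 1.183 (1/Ω).
R3 takes the fraction G_k/ΣG = 0.08065/1.183 = 0.06818, so I = 58.5 × 0.06818 = 3.988 mA.

I ≈ 3.99 mA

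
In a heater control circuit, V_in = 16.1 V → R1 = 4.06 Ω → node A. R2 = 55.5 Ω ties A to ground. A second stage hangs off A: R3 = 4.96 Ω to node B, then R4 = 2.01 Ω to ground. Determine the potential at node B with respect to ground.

The second stage (R3 + R4 = 6.970 Ω) loads node A in parallel with R2.
R2 ‖ (R3+R4) = 6.192 Ω.
V_A = 16.1 × 6.192/(4.06 + 6.192) = 9.724 V.
Stage 2 is unloaded, so V_B = V_A · R4/(R3+R4) = 9.724 × 2.01/6.970 = 2.804 V.

V_B ≈ 2.80 V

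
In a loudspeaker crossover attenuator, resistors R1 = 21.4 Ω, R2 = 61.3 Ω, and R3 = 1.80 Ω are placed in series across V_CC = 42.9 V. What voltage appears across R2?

Series total: ΣR = 21.4 + 61.3 + 1.80 = 84.50 Ω.
V = V_CC · R/ΣR = 42.9 × 0.7254 = 31.12 V.

V ≈ 31.1 V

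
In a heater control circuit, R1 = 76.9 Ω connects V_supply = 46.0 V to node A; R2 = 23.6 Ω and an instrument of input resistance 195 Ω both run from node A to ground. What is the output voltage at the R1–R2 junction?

R2 ‖ R_L = (23.6 × 195)/(23.6 + 195) = 21.05 Ω.
Now apply the divider: V_out = 46.0 × 0.2149 = 9.886 V.

V_out ≈ 9.89 V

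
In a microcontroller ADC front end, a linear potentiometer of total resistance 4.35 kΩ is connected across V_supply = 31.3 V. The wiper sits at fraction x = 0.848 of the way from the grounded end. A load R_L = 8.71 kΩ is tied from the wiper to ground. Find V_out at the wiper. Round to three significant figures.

Split the track: R_lower = x·R_p = 3.689 kΩ, R_upper = (1−x)·R_p = 0.6612 kΩ.
R_L loads the lower segment: effective lower R = 2.591 kΩ.
V_out = 31.3 × 2.591/(0.6612 + 2.591) = 24.94 V.

V_out ≈ 24.9 V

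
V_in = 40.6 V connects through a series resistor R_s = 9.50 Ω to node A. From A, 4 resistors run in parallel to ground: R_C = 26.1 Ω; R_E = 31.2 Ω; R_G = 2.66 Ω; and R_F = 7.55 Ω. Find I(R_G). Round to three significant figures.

I ≈ 2.35 A

Equivalent of the parallel group: R_p = 1.728 Ω.
Node voltage V_A = V_in · R_p/(R_s + R_p) = 40.6 × 0.1539 = 6.248 V.
I(R_G) = V_A / R_G = 6.248/2.66 = 2.349 A.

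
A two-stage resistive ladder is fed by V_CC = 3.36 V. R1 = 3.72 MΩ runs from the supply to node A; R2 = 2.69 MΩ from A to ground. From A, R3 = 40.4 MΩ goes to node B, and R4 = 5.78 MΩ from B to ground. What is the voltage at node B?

V_B ≈ 0.171 V

Looking into the second stage from A: R3 + R4 = 46.18 MΩ appears in parallel with R2.
R2 ‖ (R3+R4) = 2.542 MΩ.
V_A = 3.36 × 2.542/(3.72 + 2.542) = 1.364 V.
Stage 2 is unloaded, so V_B = V_A · R4/(R3+R4) = 1.364 × 5.78/46.18 = 0.1707 V.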